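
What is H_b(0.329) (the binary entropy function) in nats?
0.6335 nats

The binary entropy function is:
H(p) = -p log(p) - (1-p) log(1-p)

H(0.329) = -0.329 × log_e(0.329) - 0.671 × log_e(0.671)
H(0.329) = 0.6335 nats

Note: Binary entropy is maximized at p=0.5 (H=1 bit) and minimized at p=0 or p=1 (H=0).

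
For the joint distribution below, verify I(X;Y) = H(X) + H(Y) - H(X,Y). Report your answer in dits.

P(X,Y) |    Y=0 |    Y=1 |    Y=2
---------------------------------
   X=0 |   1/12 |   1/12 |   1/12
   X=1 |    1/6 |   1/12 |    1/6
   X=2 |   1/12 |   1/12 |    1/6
I(X;Y) = 0.0073 dits

Mutual information has multiple equivalent forms:
- I(X;Y) = H(X) - H(X|Y)
- I(X;Y) = H(Y) - H(Y|X)
- I(X;Y) = H(X) + H(Y) - H(X,Y)

Computing all quantities:
H(X) = 0.4680, H(Y) = 0.4680, H(X,Y) = 0.9287
H(X|Y) = 0.4607, H(Y|X) = 0.4607

Verification:
H(X) - H(X|Y) = 0.4680 - 0.4607 = 0.0073
H(Y) - H(Y|X) = 0.4680 - 0.4607 = 0.0073
H(X) + H(Y) - H(X,Y) = 0.4680 + 0.4680 - 0.9287 = 0.0073

All forms give I(X;Y) = 0.0073 dits. ✓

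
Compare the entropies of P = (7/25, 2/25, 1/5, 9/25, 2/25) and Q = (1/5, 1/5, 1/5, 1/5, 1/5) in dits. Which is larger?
Q

Computing entropies in dits:
H(P) = 0.6298
H(Q) = 0.6990

Distribution Q has higher entropy.

Intuition: The distribution closer to uniform (more spread out) has higher entropy.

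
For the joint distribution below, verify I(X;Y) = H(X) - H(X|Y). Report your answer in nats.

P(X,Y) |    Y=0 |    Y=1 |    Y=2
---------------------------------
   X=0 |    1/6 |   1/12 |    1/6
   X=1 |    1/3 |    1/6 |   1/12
I(X;Y) = 0.0427 nats

Mutual information has multiple equivalent forms:
- I(X;Y) = H(X) - H(X|Y)
- I(X;Y) = H(Y) - H(Y|X)
- I(X;Y) = H(X) + H(Y) - H(X,Y)

Computing all quantities:
H(X) = 0.6792, H(Y) = 1.0397, H(X,Y) = 1.6762
H(X|Y) = 0.6365, H(Y|X) = 0.9970

Verification:
H(X) - H(X|Y) = 0.6792 - 0.6365 = 0.0427
H(Y) - H(Y|X) = 1.0397 - 0.9970 = 0.0427
H(X) + H(Y) - H(X,Y) = 0.6792 + 1.0397 - 1.6762 = 0.0427

All forms give I(X;Y) = 0.0427 nats. ✓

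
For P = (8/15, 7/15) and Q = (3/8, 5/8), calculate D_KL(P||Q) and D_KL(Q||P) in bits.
D_KL(P||Q) = 0.0743, D_KL(Q||P) = 0.0729

KL divergence is not symmetric: D_KL(P||Q) ≠ D_KL(Q||P) in general.

D_KL(P||Q) = 0.0743 bits
D_KL(Q||P) = 0.0729 bits

No, they are not equal!

This asymmetry is why KL divergence is not a true distance metric.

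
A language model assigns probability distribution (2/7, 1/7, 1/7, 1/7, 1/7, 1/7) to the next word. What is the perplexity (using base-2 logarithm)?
5.7423

Perplexity is 2^H (or exp(H) for natural log).

First, H = -Σ p log p = 2.5216 bits
Perplexity = 2^2.5216 = 5.7423

Interpretation: The model's uncertainty is equivalent to choosing uniformly among 5.7 options.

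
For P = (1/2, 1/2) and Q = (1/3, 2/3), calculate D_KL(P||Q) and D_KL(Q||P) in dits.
D_KL(P||Q) = 0.0256, D_KL(Q||P) = 0.0246

KL divergence is not symmetric: D_KL(P||Q) ≠ D_KL(Q||P) in general.

D_KL(P||Q) = 0.0256 dits
D_KL(Q||P) = 0.0246 dits

No, they are not equal!

This asymmetry is why KL divergence is not a true distance metric.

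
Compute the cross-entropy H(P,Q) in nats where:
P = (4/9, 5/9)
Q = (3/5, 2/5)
0.7361 nats

Cross-entropy: H(P,Q) = -Σ p(x) log q(x)

Alternatively: H(P,Q) = H(P) + D_KL(P||Q)
H(P) = 0.6870 nats
D_KL(P||Q) = 0.0491 nats

H(P,Q) = 0.6870 + 0.0491 = 0.7361 nats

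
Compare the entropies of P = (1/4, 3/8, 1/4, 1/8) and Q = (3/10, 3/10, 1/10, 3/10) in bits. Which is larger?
P

Computing entropies in bits:
H(P) = 1.9056
H(Q) = 1.8955

Distribution P has higher entropy.

Intuition: The distribution closer to uniform (more spread out) has higher entropy.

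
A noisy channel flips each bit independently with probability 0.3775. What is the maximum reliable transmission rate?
0.0437 bits

For a binary symmetric channel (BSC) with error probability p:
Capacity C = 1 - H(p) bits per symbol

where H(p) = -p log₂(p) - (1-p) log₂(1-p) is the binary entropy function.

H(0.3775) = 0.9563 bits
C = 1 - 0.9563 = 0.0437 bits per symbol

This means we can reliably transmit up to 0.0437 bits of information per channel use.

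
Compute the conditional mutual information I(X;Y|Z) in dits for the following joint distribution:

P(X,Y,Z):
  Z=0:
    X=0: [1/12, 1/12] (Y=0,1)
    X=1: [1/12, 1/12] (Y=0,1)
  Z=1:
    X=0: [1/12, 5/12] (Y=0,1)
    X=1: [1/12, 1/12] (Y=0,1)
0.0148 dits

Conditional mutual information: I(X;Y|Z) = H(X|Z) + H(Y|Z) - H(X,Y|Z)

H(Z) = 0.2764
H(X,Z) = 0.5396 → H(X|Z) = 0.2632
H(Y,Z) = 0.5396 → H(Y|Z) = 0.2632
H(X,Y,Z) = 0.7879 → H(X,Y|Z) = 0.5115

I(X;Y|Z) = 0.2632 + 0.2632 - 0.5115 = 0.0148 dits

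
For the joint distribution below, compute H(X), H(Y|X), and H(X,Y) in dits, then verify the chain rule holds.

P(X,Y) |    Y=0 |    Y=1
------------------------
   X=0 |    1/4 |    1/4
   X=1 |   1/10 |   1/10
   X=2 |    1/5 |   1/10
H(X,Y) = 0.7408, H(X) = 0.4472, H(Y|X) = 0.2937 (all in dits)

Chain rule: H(X,Y) = H(X) + H(Y|X)

Left side — joint entropy directly:
H(X,Y) = -Σ p(x,y) log p(x,y) = 0.7408 dits

Right side — compute H(Y|X) from the conditional distributions:
P(X) = (1/2, 1/5, 3/10), so H(X) = 0.4472 dits
H(Y|X) = Σ_x P(X=x) · H(Y|X=x):
  P(Y|X=0) = (1/2, 1/2), H(Y|X=0) = 0.3010, weight P(X=0) = 1/2
  P(Y|X=1) = (1/2, 1/2), H(Y|X=1) = 0.3010, weight P(X=1) = 1/5
  P(Y|X=2) = (2/3, 1/3), H(Y|X=2) = 0.2764, weight P(X=2) = 3/10
H(Y|X) = 0.2937 dits

H(X) + H(Y|X) = 0.4472 + 0.2937 = 0.7408 dits

Both sides equal 0.7408 dits. ✓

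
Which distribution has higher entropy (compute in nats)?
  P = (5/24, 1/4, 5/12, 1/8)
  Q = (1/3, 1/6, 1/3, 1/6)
Q

Computing entropies in nats:
H(P) = 1.2981
H(Q) = 1.3297

Distribution Q has higher entropy.

Intuition: The distribution closer to uniform (more spread out) has higher entropy.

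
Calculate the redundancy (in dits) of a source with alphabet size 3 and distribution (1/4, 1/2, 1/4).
0.0256 dits

Redundancy measures how far a source is from maximum entropy:
R = H_max - H(X)

Maximum entropy for 3 symbols: H_max = log_10(3) = 0.4771 dits
Actual entropy: H(X) = 0.4515 dits
Redundancy: R = 0.4771 - 0.4515 = 0.0256 dits

This redundancy represents potential for compression: the source could be compressed by 0.0256 dits per symbol.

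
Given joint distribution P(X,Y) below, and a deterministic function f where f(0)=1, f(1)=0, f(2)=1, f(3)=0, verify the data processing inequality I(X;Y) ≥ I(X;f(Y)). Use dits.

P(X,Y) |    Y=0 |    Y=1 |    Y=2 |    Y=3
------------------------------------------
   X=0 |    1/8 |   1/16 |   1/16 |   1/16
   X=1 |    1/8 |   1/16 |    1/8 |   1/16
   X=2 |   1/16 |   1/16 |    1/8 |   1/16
I(X;Y) = 0.0102, I(X;f(Y)) = 0.0010, inequality holds: 0.0102 ≥ 0.0010

Data Processing Inequality: For any Markov chain X → Y → Z, we have I(X;Y) ≥ I(X;Z).

Here Z = f(Y) is a deterministic function of Y, forming X → Y → Z.

Original I(X;Y) = 0.0102 dits

After applying f:
P(X,Z) where Z=f(Y):
- P(X,Z=0) = P(X,Y=1) + P(X,Y=3)
- P(X,Z=1) = P(X,Y=0) + P(X,Y=2)

I(X;Z) = I(X;f(Y)) = 0.0010 dits

Verification: 0.0102 ≥ 0.0010 ✓

Information cannot be created by processing; the function f can only lose information about X.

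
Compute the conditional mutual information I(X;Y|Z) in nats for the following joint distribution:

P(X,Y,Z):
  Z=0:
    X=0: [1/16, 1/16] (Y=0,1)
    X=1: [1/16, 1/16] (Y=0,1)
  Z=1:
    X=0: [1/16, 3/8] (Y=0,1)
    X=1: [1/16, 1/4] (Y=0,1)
0.0021 nats

Conditional mutual information: I(X;Y|Z) = H(X|Z) + H(Y|Z) - H(X,Y|Z)

H(Z) = 0.5623
H(X,Z) = 1.2450 → H(X|Z) = 0.6827
H(Y,Z) = 1.0735 → H(Y|Z) = 0.5112
H(X,Y,Z) = 1.7541 → H(X,Y|Z) = 1.1918

I(X;Y|Z) = 0.6827 + 0.5112 - 1.1918 = 0.0021 nats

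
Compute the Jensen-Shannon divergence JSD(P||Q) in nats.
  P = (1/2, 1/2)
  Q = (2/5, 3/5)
0.0051 nats

Jensen-Shannon divergence is:
JSD(P||Q) = 0.5 × D_KL(P||M) + 0.5 × D_KL(Q||M)
where M = 0.5 × (P + Q) is the mixture distribution.

M = 0.5 × (1/2, 1/2) + 0.5 × (2/5, 3/5) = (9/20, 11/20)

D_KL(P||M) = 0.0050 nats
D_KL(Q||M) = 0.0051 nats

JSD(P||Q) = 0.5 × 0.0050 + 0.5 × 0.0051 = 0.0051 nats

Unlike KL divergence, JSD is symmetric and bounded: 0 ≤ JSD ≤ log(2).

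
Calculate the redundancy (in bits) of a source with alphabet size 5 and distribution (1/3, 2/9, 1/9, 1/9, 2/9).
0.1248 bits

Redundancy measures how far a source is from maximum entropy:
R = H_max - H(X)

Maximum entropy for 5 symbols: H_max = log_2(5) = 2.3219 bits
Actual entropy: H(X) = 2.1972 bits
Redundancy: R = 2.3219 - 2.1972 = 0.1248 bits

This redundancy represents potential for compression: the source could be compressed by 0.1248 bits per symbol.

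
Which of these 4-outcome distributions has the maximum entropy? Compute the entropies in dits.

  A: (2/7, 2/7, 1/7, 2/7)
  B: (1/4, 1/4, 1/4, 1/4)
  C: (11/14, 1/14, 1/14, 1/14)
B

For a discrete distribution over n outcomes, entropy is maximized by the uniform distribution.

Computing entropies:
H(A) = 0.5871 dits
H(B) = 0.6021 dits
H(C) = 0.3279 dits

The uniform distribution (where all probabilities equal 1/4) achieves the maximum entropy of log_10(4) = 0.6021 dits.

Distribution B has the highest entropy.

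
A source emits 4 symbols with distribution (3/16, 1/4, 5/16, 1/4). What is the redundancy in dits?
0.0069 dits

Redundancy measures how far a source is from maximum entropy:
R = H_max - H(X)

Maximum entropy for 4 symbols: H_max = log_10(4) = 0.6021 dits
Actual entropy: H(X) = 0.5952 dits
Redundancy: R = 0.6021 - 0.5952 = 0.0069 dits

This redundancy represents potential for compression: the source could be compressed by 0.0069 dits per symbol.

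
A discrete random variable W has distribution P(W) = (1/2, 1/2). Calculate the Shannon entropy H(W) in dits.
0.3010 dits

Shannon entropy is H(X) = -Σ p(x) log p(x).

For P = (1/2, 1/2):
H = -1/2 × log_10(1/2) -1/2 × log_10(1/2)
H = 0.3010 dits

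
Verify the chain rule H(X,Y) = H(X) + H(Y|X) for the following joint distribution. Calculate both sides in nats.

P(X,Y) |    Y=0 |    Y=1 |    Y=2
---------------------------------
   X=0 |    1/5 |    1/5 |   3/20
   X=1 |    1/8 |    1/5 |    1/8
H(X,Y) = 1.7701, H(X) = 0.6881, H(Y|X) = 1.0820 (all in nats)

Chain rule: H(X,Y) = H(X) + H(Y|X)

Left side — joint entropy directly:
H(X,Y) = -Σ p(x,y) log p(x,y) = 1.7701 nats

Right side — compute H(Y|X) from the conditional distributions:
P(X) = (11/20, 9/20), so H(X) = 0.6881 nats
H(Y|X) = Σ_x P(X=x) · H(Y|X=x):
  P(Y|X=0) = (4/11, 4/11, 3/11), H(Y|X=0) = 1.0901, weight P(X=0) = 11/20
  P(Y|X=1) = (5/18, 4/9, 5/18), H(Y|X=1) = 1.0720, weight P(X=1) = 9/20
H(Y|X) = 1.0820 nats

H(X) + H(Y|X) = 0.6881 + 1.0820 = 1.7701 nats

Both sides equal 1.7701 nats. ✓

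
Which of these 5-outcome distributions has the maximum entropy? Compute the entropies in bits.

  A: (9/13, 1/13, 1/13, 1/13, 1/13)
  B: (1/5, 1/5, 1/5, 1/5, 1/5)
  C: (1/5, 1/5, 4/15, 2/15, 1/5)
B

For a discrete distribution over n outcomes, entropy is maximized by the uniform distribution.

Computing entropies:
H(A) = 1.5059 bits
H(B) = 2.3219 bits
H(C) = 2.2892 bits

The uniform distribution (where all probabilities equal 1/5) achieves the maximum entropy of log_2(5) = 2.3219 bits.

Distribution B has the highest entropy.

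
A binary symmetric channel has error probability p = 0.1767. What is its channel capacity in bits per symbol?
0.3272 bits

For a binary symmetric channel (BSC) with error probability p:
Capacity C = 1 - H(p) bits per symbol

where H(p) = -p log₂(p) - (1-p) log₂(1-p) is the binary entropy function.

H(0.1767) = 0.6728 bits
C = 1 - 0.6728 = 0.3272 bits per symbol

This means we can reliably transmit up to 0.3272 bits of information per channel use.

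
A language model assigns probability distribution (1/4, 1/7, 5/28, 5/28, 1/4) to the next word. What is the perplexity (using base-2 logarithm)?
4.8862

Perplexity is 2^H (or exp(H) for natural log).

First, H = -Σ p log p = 2.2887 bits
Perplexity = 2^2.2887 = 4.8862

Interpretation: The model's uncertainty is equivalent to choosing uniformly among 4.9 options.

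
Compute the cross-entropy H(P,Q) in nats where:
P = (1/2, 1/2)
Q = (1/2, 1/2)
0.6931 nats

Cross-entropy: H(P,Q) = -Σ p(x) log q(x)

Alternatively: H(P,Q) = H(P) + D_KL(P||Q)
H(P) = 0.6931 nats
D_KL(P||Q) = 0.0000 nats

H(P,Q) = 0.6931 + 0.0000 = 0.6931 nats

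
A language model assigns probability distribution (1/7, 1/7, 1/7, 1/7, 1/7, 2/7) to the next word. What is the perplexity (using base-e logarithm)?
5.7423

Perplexity is e^H (or exp(H) for natural log).

First, H = -Σ p log p = 1.7479 nats
Perplexity = e^1.7479 = 5.7423

Interpretation: The model's uncertainty is equivalent to choosing uniformly among 5.7 options.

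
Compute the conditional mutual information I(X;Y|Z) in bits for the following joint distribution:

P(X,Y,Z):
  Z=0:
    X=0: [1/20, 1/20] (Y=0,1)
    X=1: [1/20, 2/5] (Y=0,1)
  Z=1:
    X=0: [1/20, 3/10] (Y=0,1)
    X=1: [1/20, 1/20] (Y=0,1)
0.0866 bits

Conditional mutual information: I(X;Y|Z) = H(X|Z) + H(Y|Z) - H(X,Y|Z)

H(Z) = 0.9928
H(X,Z) = 1.7129 → H(X|Z) = 0.7201
H(Y,Z) = 1.7129 → H(Y|Z) = 0.7201
H(X,Y,Z) = 2.3464 → H(X,Y|Z) = 1.3537

I(X;Y|Z) = 0.7201 + 0.7201 - 1.3537 = 0.0866 bits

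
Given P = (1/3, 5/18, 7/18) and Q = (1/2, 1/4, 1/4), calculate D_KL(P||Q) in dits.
0.0286 dits

KL divergence: D_KL(P||Q) = Σ p(x) log(p(x)/q(x))

Computing term by term:
  x=0: 1/3 × log_10[(1/3)/(1/2)] = 1/3 × -0.1761 = -0.0587
  x=1: 5/18 × log_10[(5/18)/(1/4)] = 5/18 × 0.0458 = 0.0127
  x=2: 7/18 × log_10[(7/18)/(1/4)] = 7/18 × 0.1919 = 0.0746

D_KL(P||Q) = 0.0286 dits

Note: KL divergence is always non-negative and equals 0 iff P = Q.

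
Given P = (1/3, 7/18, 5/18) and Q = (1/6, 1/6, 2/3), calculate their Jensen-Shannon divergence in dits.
0.0340 dits

Jensen-Shannon divergence is:
JSD(P||Q) = 0.5 × D_KL(P||M) + 0.5 × D_KL(Q||M)
where M = 0.5 × (P + Q) is the mixture distribution.

M = 0.5 × (1/3, 7/18, 5/18) + 0.5 × (1/6, 1/6, 2/3) = (1/4, 5/18, 17/36)

D_KL(P||M) = 0.0345 dits
D_KL(Q||M) = 0.0335 dits

JSD(P||Q) = 0.5 × 0.0345 + 0.5 × 0.0335 = 0.0340 dits

Unlike KL divergence, JSD is symmetric and bounded: 0 ≤ JSD ≤ log(2).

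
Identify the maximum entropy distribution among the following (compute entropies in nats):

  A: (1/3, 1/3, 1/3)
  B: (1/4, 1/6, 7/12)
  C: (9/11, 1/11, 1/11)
A

For a discrete distribution over n outcomes, entropy is maximized by the uniform distribution.

Computing entropies:
H(A) = 1.0986 nats
H(B) = 0.9596 nats
H(C) = 0.6002 nats

The uniform distribution (where all probabilities equal 1/3) achieves the maximum entropy of log_e(3) = 1.0986 nats.

Distribution A has the highest entropy.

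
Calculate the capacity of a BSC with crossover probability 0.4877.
0.0004 bits

For a binary symmetric channel (BSC) with error probability p:
Capacity C = 1 - H(p) bits per symbol

where H(p) = -p log₂(p) - (1-p) log₂(1-p) is the binary entropy function.

H(0.4877) = 0.9996 bits
C = 1 - 0.9996 = 0.0004 bits per symbol

This means we can reliably transmit up to 0.0004 bits of information per channel use.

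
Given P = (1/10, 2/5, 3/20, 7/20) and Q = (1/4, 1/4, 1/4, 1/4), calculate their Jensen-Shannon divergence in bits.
0.0517 bits

Jensen-Shannon divergence is:
JSD(P||Q) = 0.5 × D_KL(P||M) + 0.5 × D_KL(Q||M)
where M = 0.5 × (P + Q) is the mixture distribution.

M = 0.5 × (1/10, 2/5, 3/20, 7/20) + 0.5 × (1/4, 1/4, 1/4, 1/4) = (7/40, 13/40, 1/5, 3/10)

D_KL(P||M) = 0.0547 bits
D_KL(Q||M) = 0.0487 bits

JSD(P||Q) = 0.5 × 0.0547 + 0.5 × 0.0487 = 0.0517 bits

Unlike KL divergence, JSD is symmetric and bounded: 0 ≤ JSD ≤ log(2).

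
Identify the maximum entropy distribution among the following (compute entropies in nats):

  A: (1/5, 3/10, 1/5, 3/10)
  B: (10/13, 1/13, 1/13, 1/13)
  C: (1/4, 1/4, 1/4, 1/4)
C

For a discrete distribution over n outcomes, entropy is maximized by the uniform distribution.

Computing entropies:
H(A) = 1.3662 nats
H(B) = 0.7937 nats
H(C) = 1.3863 nats

The uniform distribution (where all probabilities equal 1/4) achieves the maximum entropy of log_e(4) = 1.3863 nats.

Distribution C has the highest entropy.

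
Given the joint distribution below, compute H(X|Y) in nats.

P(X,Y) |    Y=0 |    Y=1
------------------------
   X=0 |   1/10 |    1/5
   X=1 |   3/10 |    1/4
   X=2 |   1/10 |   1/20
0.9468 nats

Using the chain rule: H(X|Y) = H(X,Y) - H(Y)

First, compute H(X,Y) = 1.6400 nats

Marginal P(Y) = (1/2, 1/2)
H(Y) = 0.6931 nats

H(X|Y) = H(X,Y) - H(Y) = 1.6400 - 0.6931 = 0.9468 nats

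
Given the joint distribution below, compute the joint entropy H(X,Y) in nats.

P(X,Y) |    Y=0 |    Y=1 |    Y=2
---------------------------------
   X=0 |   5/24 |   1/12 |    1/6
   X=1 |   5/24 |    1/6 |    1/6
1.7565 nats

Joint entropy is H(X,Y) = -Σ_{x,y} p(x,y) log p(x,y).

Summing over all non-zero entries:
H(X,Y) = -[5/24·log_e(5/24) + 1/12·log_e(1/12) + 1/6·log_e(1/6) + 5/24·log_e(5/24) + 1/6·log_e(1/6) + 1/6·log_e(1/6)]
H(X,Y) = 1.7565 nats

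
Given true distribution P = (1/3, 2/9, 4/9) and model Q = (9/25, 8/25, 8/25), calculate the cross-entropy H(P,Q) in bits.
1.5872 bits

Cross-entropy: H(P,Q) = -Σ p(x) log q(x)

Alternatively: H(P,Q) = H(P) + D_KL(P||Q)
H(P) = 1.5305 bits
D_KL(P||Q) = 0.0567 bits

H(P,Q) = 1.5305 + 0.0567 = 1.5872 bits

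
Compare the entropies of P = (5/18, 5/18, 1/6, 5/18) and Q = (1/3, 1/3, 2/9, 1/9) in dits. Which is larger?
P

Computing entropies in dits:
H(P) = 0.5933
H(Q) = 0.5693

Distribution P has higher entropy.

Intuition: The distribution closer to uniform (more spread out) has higher entropy.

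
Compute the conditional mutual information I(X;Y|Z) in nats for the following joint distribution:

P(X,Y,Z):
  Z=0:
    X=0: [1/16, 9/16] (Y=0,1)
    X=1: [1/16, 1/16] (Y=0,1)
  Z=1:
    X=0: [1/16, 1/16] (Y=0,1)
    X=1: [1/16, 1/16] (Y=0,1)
0.0481 nats

Conditional mutual information: I(X;Y|Z) = H(X|Z) + H(Y|Z) - H(X,Y|Z)

H(Z) = 0.5623
H(X,Z) = 1.0735 → H(X|Z) = 0.5112
H(Y,Z) = 1.0735 → H(Y|Z) = 0.5112
H(X,Y,Z) = 1.5366 → H(X,Y|Z) = 0.9743

I(X;Y|Z) = 0.5112 + 0.5112 - 0.9743 = 0.0481 nats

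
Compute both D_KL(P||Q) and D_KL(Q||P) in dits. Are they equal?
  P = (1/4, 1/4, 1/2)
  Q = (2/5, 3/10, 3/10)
D_KL(P||Q) = 0.0401, D_KL(Q||P) = 0.0388

KL divergence is not symmetric: D_KL(P||Q) ≠ D_KL(Q||P) in general.

D_KL(P||Q) = 0.0401 dits
D_KL(Q||P) = 0.0388 dits

No, they are not equal!

This asymmetry is why KL divergence is not a true distance metric.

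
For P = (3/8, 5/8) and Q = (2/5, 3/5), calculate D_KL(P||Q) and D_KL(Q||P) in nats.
D_KL(P||Q) = 0.0013, D_KL(Q||P) = 0.0013

KL divergence is not symmetric: D_KL(P||Q) ≠ D_KL(Q||P) in general.

D_KL(P||Q) = 0.0013 nats
D_KL(Q||P) = 0.0013 nats

In this case they happen to be equal (to 4 decimal places).

This asymmetry is why KL divergence is not a true distance metric.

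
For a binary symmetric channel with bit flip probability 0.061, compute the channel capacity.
0.6686 bits

For a binary symmetric channel (BSC) with error probability p:
Capacity C = 1 - H(p) bits per symbol

where H(p) = -p log₂(p) - (1-p) log₂(1-p) is the binary entropy function.

H(0.061) = 0.3314 bits
C = 1 - 0.3314 = 0.6686 bits per symbol

This means we can reliably transmit up to 0.6686 bits of information per channel use.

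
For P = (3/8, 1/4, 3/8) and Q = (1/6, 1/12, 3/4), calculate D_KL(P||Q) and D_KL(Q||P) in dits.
D_KL(P||Q) = 0.1385, D_KL(Q||P) = 0.1273

KL divergence is not symmetric: D_KL(P||Q) ≠ D_KL(Q||P) in general.

D_KL(P||Q) = 0.1385 dits
D_KL(Q||P) = 0.1273 dits

No, they are not equal!

This asymmetry is why KL divergence is not a true distance metric.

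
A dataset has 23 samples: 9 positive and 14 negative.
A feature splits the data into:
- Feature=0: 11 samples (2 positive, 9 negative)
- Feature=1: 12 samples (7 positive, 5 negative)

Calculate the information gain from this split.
0.1273 bits

Information Gain = H(Y) - H(Y|Feature)

Before split:
P(positive) = 9/23 = 0.3913
H(Y) = 0.9656 bits

After split:
Feature=0: H = 0.6840 bits (weight = 11/23)
Feature=1: H = 0.9799 bits (weight = 12/23)
H(Y|Feature) = (11/23)×0.6840 + (12/23)×0.9799 = 0.8384 bits

Information Gain = 0.9656 - 0.8384 = 0.1273 bits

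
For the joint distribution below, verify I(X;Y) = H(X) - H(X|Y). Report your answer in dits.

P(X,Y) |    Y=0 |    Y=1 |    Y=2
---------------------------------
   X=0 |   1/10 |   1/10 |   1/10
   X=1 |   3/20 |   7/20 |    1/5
I(X;Y) = 0.0058 dits

Mutual information has multiple equivalent forms:
- I(X;Y) = H(X) - H(X|Y)
- I(X;Y) = H(Y) - H(Y|X)
- I(X;Y) = H(X) + H(Y) - H(X,Y)

Computing all quantities:
H(X) = 0.2653, H(Y) = 0.4634, H(X,Y) = 0.7230
H(X|Y) = 0.2595, H(Y|X) = 0.4577

Verification:
H(X) - H(X|Y) = 0.2653 - 0.2595 = 0.0058
H(Y) - H(Y|X) = 0.4634 - 0.4577 = 0.0058
H(X) + H(Y) - H(X,Y) = 0.2653 + 0.4634 - 0.7230 = 0.0058

All forms give I(X;Y) = 0.0058 dits. ✓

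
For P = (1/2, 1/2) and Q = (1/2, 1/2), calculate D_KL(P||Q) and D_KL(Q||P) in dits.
D_KL(P||Q) = 0.0000, D_KL(Q||P) = 0.0000

KL divergence is not symmetric: D_KL(P||Q) ≠ D_KL(Q||P) in general.

D_KL(P||Q) = 0.0000 dits
D_KL(Q||P) = 0.0000 dits

In this case they happen to be equal (to 4 decimal places).

This asymmetry is why KL divergence is not a true distance metric.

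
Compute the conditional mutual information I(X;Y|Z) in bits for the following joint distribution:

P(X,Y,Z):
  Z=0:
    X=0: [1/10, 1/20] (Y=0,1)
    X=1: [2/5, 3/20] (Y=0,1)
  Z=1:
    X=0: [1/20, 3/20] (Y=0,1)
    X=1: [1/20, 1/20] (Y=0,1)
0.0147 bits

Conditional mutual information: I(X;Y|Z) = H(X|Z) + H(Y|Z) - H(X,Y|Z)

H(Z) = 0.8813
H(X,Z) = 1.6815 → H(X|Z) = 0.8002
H(Y,Z) = 1.7610 → H(Y|Z) = 0.8797
H(X,Y,Z) = 2.5464 → H(X,Y|Z) = 1.6651

I(X;Y|Z) = 0.8002 + 0.8797 - 1.6651 = 0.0147 bits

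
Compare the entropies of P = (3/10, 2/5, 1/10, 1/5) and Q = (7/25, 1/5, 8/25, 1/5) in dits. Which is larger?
Q

Computing entropies in dits:
H(P) = 0.5558
H(Q) = 0.5927

Distribution Q has higher entropy.

Intuition: The distribution closer to uniform (more spread out) has higher entropy.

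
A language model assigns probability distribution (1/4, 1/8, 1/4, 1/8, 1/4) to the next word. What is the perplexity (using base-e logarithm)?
4.7568

Perplexity is e^H (or exp(H) for natural log).

First, H = -Σ p log p = 1.5596 nats
Perplexity = e^1.5596 = 4.7568

Interpretation: The model's uncertainty is equivalent to choosing uniformly among 4.8 options.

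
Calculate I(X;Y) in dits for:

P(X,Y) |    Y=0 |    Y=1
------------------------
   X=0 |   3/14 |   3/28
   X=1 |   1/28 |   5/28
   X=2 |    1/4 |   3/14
0.0311 dits

Mutual information: I(X;Y) = H(X) + H(Y) - H(X,Y)

Marginals:
P(X) = (9/28, 3/14, 13/28), H(X) = 0.4565 dits
P(Y) = (1/2, 1/2), H(Y) = 0.3010 dits

Joint entropy: H(X,Y) = 0.7265 dits

I(X;Y) = 0.4565 + 0.3010 - 0.7265 = 0.0311 dits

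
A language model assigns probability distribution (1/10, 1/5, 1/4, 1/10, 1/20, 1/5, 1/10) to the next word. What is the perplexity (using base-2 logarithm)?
6.2396

Perplexity is 2^H (or exp(H) for natural log).

First, H = -Σ p log p = 2.6414 bits
Perplexity = 2^2.6414 = 6.2396

Interpretation: The model's uncertainty is equivalent to choosing uniformly among 6.2 options.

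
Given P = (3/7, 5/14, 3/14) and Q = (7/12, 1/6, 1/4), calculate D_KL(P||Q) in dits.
0.0465 dits

KL divergence: D_KL(P||Q) = Σ p(x) log(p(x)/q(x))

Computing term by term:
  x=0: 3/7 × log_10[(3/7)/(7/12)] = 3/7 × -0.1339 = -0.0574
  x=1: 5/14 × log_10[(5/14)/(1/6)] = 5/14 × 0.3310 = 0.1182
  x=2: 3/14 × log_10[(3/14)/(1/4)] = 3/14 × -0.0669 = -0.0143

D_KL(P||Q) = 0.0465 dits

Note: KL divergence is always non-negative and equals 0 iff P = Q.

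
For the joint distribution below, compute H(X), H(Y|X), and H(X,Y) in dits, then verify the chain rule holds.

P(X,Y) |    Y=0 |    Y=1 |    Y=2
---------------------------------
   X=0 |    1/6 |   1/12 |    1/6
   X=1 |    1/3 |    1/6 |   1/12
H(X,Y) = 0.7280, H(X) = 0.2950, H(Y|X) = 0.4330 (all in dits)

Chain rule: H(X,Y) = H(X) + H(Y|X)

Left side — joint entropy directly:
H(X,Y) = -Σ p(x,y) log p(x,y) = 0.7280 dits

Right side — compute H(Y|X) from the conditional distributions:
P(X) = (5/12, 7/12), so H(X) = 0.2950 dits
H(Y|X) = Σ_x P(X=x) · H(Y|X=x):
  P(Y|X=0) = (2/5, 1/5, 2/5), H(Y|X=0) = 0.4581, weight P(X=0) = 5/12
  P(Y|X=1) = (4/7, 2/7, 1/7), H(Y|X=1) = 0.4151, weight P(X=1) = 7/12
H(Y|X) = 0.4330 dits

H(X) + H(Y|X) = 0.2950 + 0.4330 = 0.7280 dits

Both sides equal 0.7280 dits. ✓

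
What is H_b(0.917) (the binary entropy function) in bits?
0.4127 bits

The binary entropy function is:
H(p) = -p log(p) - (1-p) log(1-p)

H(0.917) = -0.917 × log_2(0.917) - 0.083 × log_2(0.083)
H(0.917) = 0.4127 bits

Note: Binary entropy is maximized at p=0.5 (H=1 bit) and minimized at p=0 or p=1 (H=0).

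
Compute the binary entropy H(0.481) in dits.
0.3007 dits

The binary entropy function is:
H(p) = -p log(p) - (1-p) log(1-p)

H(0.481) = -0.481 × log_10(0.481) - 0.519 × log_10(0.519)
H(0.481) = 0.3007 dits

Note: Binary entropy is maximized at p=0.5 (H=1 bit) and minimized at p=0 or p=1 (H=0).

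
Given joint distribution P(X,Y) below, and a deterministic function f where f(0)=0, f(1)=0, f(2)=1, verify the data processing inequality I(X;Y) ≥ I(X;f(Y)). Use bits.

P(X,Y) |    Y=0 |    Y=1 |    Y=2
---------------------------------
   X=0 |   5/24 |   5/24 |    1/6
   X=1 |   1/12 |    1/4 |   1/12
I(X;Y) = 0.0430, I(X;f(Y)) = 0.0070, inequality holds: 0.0430 ≥ 0.0070

Data Processing Inequality: For any Markov chain X → Y → Z, we have I(X;Y) ≥ I(X;Z).

Here Z = f(Y) is a deterministic function of Y, forming X → Y → Z.

Original I(X;Y) = 0.0430 bits

After applying f:
P(X,Z) where Z=f(Y):
- P(X,Z=0) = P(X,Y=0) + P(X,Y=1)
- P(X,Z=1) = P(X,Y=2)

I(X;Z) = I(X;f(Y)) = 0.0070 bits

Verification: 0.0430 ≥ 0.0070 ✓

Information cannot be created by processing; the function f can only lose information about X.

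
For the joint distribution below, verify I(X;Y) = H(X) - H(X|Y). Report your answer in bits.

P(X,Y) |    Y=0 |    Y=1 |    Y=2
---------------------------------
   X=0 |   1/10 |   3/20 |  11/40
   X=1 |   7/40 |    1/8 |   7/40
I(X;Y) = 0.0309 bits

Mutual information has multiple equivalent forms:
- I(X;Y) = H(X) - H(X|Y)
- I(X;Y) = H(Y) - H(Y|X)
- I(X;Y) = H(X) + H(Y) - H(X,Y)

Computing all quantities:
H(X) = 0.9982, H(Y) = 1.5428, H(X,Y) = 2.5100
H(X|Y) = 0.9673, H(Y|X) = 1.5118

Verification:
H(X) - H(X|Y) = 0.9982 - 0.9673 = 0.0309
H(Y) - H(Y|X) = 1.5428 - 1.5118 = 0.0309
H(X) + H(Y) - H(X,Y) = 0.9982 + 1.5428 - 2.5100 = 0.0309

All forms give I(X;Y) = 0.0309 bits. ✓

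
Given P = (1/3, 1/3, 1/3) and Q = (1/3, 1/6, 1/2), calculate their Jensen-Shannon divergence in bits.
0.0325 bits

Jensen-Shannon divergence is:
JSD(P||Q) = 0.5 × D_KL(P||M) + 0.5 × D_KL(Q||M)
where M = 0.5 × (P + Q) is the mixture distribution.

M = 0.5 × (1/3, 1/3, 1/3) + 0.5 × (1/3, 1/6, 1/2) = (1/3, 1/4, 5/12)

D_KL(P||M) = 0.0310 bits
D_KL(Q||M) = 0.0340 bits

JSD(P||Q) = 0.5 × 0.0310 + 0.5 × 0.0340 = 0.0325 bits

Unlike KL divergence, JSD is symmetric and bounded: 0 ≤ JSD ≤ log(2).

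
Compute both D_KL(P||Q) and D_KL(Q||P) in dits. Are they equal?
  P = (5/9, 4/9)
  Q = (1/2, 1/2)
D_KL(P||Q) = 0.0027, D_KL(Q||P) = 0.0027

KL divergence is not symmetric: D_KL(P||Q) ≠ D_KL(Q||P) in general.

D_KL(P||Q) = 0.0027 dits
D_KL(Q||P) = 0.0027 dits

In this case they happen to be equal (to 4 decimal places).

This asymmetry is why KL divergence is not a true distance metric.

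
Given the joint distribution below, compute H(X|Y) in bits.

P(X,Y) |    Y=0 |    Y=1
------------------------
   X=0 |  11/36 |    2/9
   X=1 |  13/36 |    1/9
0.9694 bits

Using the chain rule: H(X|Y) = H(X,Y) - H(Y)

First, compute H(X,Y) = 1.8877 bits

Marginal P(Y) = (2/3, 1/3)
H(Y) = 0.9183 bits

H(X|Y) = H(X,Y) - H(Y) = 1.8877 - 0.9183 = 0.9694 bits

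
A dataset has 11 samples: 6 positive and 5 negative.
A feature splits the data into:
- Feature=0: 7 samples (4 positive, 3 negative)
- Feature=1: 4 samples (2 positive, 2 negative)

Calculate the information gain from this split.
0.0034 bits

Information Gain = H(Y) - H(Y|Feature)

Before split:
P(positive) = 6/11 = 0.5455
H(Y) = 0.9940 bits

After split:
Feature=0: H = 0.9852 bits (weight = 7/11)
Feature=1: H = 1.0000 bits (weight = 4/11)
H(Y|Feature) = (7/11)×0.9852 + (4/11)×1.0000 = 0.9906 bits

Information Gain = 0.9940 - 0.9906 = 0.0034 bits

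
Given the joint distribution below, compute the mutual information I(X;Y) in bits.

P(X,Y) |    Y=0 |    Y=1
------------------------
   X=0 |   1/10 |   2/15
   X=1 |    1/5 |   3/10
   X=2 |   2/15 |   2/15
0.0051 bits

Mutual information: I(X;Y) = H(X) + H(Y) - H(X,Y)

Marginals:
P(X) = (7/30, 1/2, 4/15), H(X) = 1.4984 bits
P(Y) = (13/30, 17/30), H(Y) = 0.9871 bits

Joint entropy: H(X,Y) = 2.4804 bits

I(X;Y) = 1.4984 + 0.9871 - 2.4804 = 0.0051 bits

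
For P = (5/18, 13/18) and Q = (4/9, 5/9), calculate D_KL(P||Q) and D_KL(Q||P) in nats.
D_KL(P||Q) = 0.0589, D_KL(Q||P) = 0.0631

KL divergence is not symmetric: D_KL(P||Q) ≠ D_KL(Q||P) in general.

D_KL(P||Q) = 0.0589 nats
D_KL(Q||P) = 0.0631 nats

No, they are not equal!

This asymmetry is why KL divergence is not a true distance metric.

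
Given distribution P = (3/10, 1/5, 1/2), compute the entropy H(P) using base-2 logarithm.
1.4855 bits

Shannon entropy is H(X) = -Σ p(x) log p(x).

For P = (3/10, 1/5, 1/2):
H = -3/10 × log_2(3/10) -1/5 × log_2(1/5) -1/2 × log_2(1/2)
H = 1.4855 bits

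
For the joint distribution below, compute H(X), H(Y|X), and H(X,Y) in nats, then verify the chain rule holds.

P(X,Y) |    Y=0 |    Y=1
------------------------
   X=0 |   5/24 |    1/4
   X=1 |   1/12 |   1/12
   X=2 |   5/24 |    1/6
H(X,Y) = 1.7129, H(X) = 1.0240, H(Y|X) = 0.6889 (all in nats)

Chain rule: H(X,Y) = H(X) + H(Y|X)

Left side — joint entropy directly:
H(X,Y) = -Σ p(x,y) log p(x,y) = 1.7129 nats

Right side — compute H(Y|X) from the conditional distributions:
P(X) = (11/24, 1/6, 3/8), so H(X) = 1.0240 nats
H(Y|X) = Σ_x P(X=x) · H(Y|X=x):
  P(Y|X=0) = (5/11, 6/11), H(Y|X=0) = 0.6890, weight P(X=0) = 11/24
  P(Y|X=1) = (1/2, 1/2), H(Y|X=1) = 0.6931, weight P(X=1) = 1/6
  P(Y|X=2) = (5/9, 4/9), H(Y|X=2) = 0.6870, weight P(X=2) = 3/8
H(Y|X) = 0.6889 nats

H(X) + H(Y|X) = 1.0240 + 0.6889 = 1.7129 nats

Both sides equal 1.7129 nats. ✓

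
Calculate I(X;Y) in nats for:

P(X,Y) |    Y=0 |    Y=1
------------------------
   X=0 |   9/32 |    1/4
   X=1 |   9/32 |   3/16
0.0025 nats

Mutual information: I(X;Y) = H(X) + H(Y) - H(X,Y)

Marginals:
P(X) = (17/32, 15/32), H(X) = 0.6912 nats
P(Y) = (9/16, 7/16), H(Y) = 0.6853 nats

Joint entropy: H(X,Y) = 1.3740 nats

I(X;Y) = 0.6912 + 0.6853 - 1.3740 = 0.0025 nats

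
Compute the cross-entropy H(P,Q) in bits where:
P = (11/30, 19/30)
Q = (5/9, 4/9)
1.0519 bits

Cross-entropy: H(P,Q) = -Σ p(x) log q(x)

Alternatively: H(P,Q) = H(P) + D_KL(P||Q)
H(P) = 0.9481 bits
D_KL(P||Q) = 0.1038 bits

H(P,Q) = 0.9481 + 0.1038 = 1.0519 bits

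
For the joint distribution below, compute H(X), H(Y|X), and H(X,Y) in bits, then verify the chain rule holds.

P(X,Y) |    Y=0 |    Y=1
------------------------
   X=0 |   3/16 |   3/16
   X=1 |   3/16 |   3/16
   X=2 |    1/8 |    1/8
H(X,Y) = 2.5613, H(X) = 1.5613, H(Y|X) = 1.0000 (all in bits)

Chain rule: H(X,Y) = H(X) + H(Y|X)

Left side — joint entropy directly:
H(X,Y) = -Σ p(x,y) log p(x,y) = 2.5613 bits

Right side — compute H(Y|X) from the conditional distributions:
P(X) = (3/8, 3/8, 1/4), so H(X) = 1.5613 bits
H(Y|X) = Σ_x P(X=x) · H(Y|X=x):
  P(Y|X=0) = (1/2, 1/2), H(Y|X=0) = 1.0000, weight P(X=0) = 3/8
  P(Y|X=1) = (1/2, 1/2), H(Y|X=1) = 1.0000, weight P(X=1) = 3/8
  P(Y|X=2) = (1/2, 1/2), H(Y|X=2) = 1.0000, weight P(X=2) = 1/4
H(Y|X) = 1.0000 bits

H(X) + H(Y|X) = 1.5613 + 1.0000 = 2.5613 bits

Both sides equal 2.5613 bits. ✓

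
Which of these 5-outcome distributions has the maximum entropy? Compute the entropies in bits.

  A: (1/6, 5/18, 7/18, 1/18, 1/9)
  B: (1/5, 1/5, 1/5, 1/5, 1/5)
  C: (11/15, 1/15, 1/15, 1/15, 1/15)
B

For a discrete distribution over n outcomes, entropy is maximized by the uniform distribution.

Computing entropies:
H(A) = 2.0579 bits
H(B) = 2.3219 bits
H(C) = 1.3700 bits

The uniform distribution (where all probabilities equal 1/5) achieves the maximum entropy of log_2(5) = 2.3219 bits.

Distribution B has the highest entropy.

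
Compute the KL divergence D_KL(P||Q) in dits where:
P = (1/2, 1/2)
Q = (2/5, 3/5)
0.0089 dits

KL divergence: D_KL(P||Q) = Σ p(x) log(p(x)/q(x))

Computing term by term:
  x=0: 1/2 × log_10[(1/2)/(2/5)] = 1/2 × 0.0969 = 0.0485
  x=1: 1/2 × log_10[(1/2)/(3/5)] = 1/2 × -0.0792 = -0.0396

D_KL(P||Q) = 0.0089 dits

Note: KL divergence is always non-negative and equals 0 iff P = Q.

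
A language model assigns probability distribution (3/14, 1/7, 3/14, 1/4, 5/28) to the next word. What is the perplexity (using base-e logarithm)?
4.9155

Perplexity is e^H (or exp(H) for natural log).

First, H = -Σ p log p = 1.5924 nats
Perplexity = e^1.5924 = 4.9155

Interpretation: The model's uncertainty is equivalent to choosing uniformly among 4.9 options.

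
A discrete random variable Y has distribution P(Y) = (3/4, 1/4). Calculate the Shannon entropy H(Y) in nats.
0.5623 nats

Shannon entropy is H(X) = -Σ p(x) log p(x).

For P = (3/4, 1/4):
H = -3/4 × log_e(3/4) -1/4 × log_e(1/4)
H = 0.5623 nats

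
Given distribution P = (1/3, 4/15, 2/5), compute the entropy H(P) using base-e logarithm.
1.0852 nats

Shannon entropy is H(X) = -Σ p(x) log p(x).

For P = (1/3, 4/15, 2/5):
H = -1/3 × log_e(1/3) -4/15 × log_e(4/15) -2/5 × log_e(2/5)
H = 1.0852 nats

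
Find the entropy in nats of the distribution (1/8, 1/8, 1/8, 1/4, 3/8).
1.4942 nats

Shannon entropy is H(X) = -Σ p(x) log p(x).

For P = (1/8, 1/8, 1/8, 1/4, 3/8):
H = -1/8 × log_e(1/8) -1/8 × log_e(1/8) -1/8 × log_e(1/8) -1/4 × log_e(1/4) -3/8 × log_e(3/8)
H = 1.4942 nats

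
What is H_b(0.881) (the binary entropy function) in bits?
0.5265 bits

The binary entropy function is:
H(p) = -p log(p) - (1-p) log(1-p)

H(0.881) = -0.881 × log_2(0.881) - 0.119 × log_2(0.119)
H(0.881) = 0.5265 bits

Note: Binary entropy is maximized at p=0.5 (H=1 bit) and minimized at p=0 or p=1 (H=0).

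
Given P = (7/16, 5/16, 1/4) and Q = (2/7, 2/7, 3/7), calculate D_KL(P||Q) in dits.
0.0346 dits

KL divergence: D_KL(P||Q) = Σ p(x) log(p(x)/q(x))

Computing term by term:
  x=0: 7/16 × log_10[(7/16)/(2/7)] = 7/16 × 0.1850 = 0.0810
  x=1: 5/16 × log_10[(5/16)/(2/7)] = 5/16 × 0.0389 = 0.0122
  x=2: 1/4 × log_10[(1/4)/(3/7)] = 1/4 × -0.2341 = -0.0585

D_KL(P||Q) = 0.0346 dits

Note: KL divergence is always non-negative and equals 0 iff P = Q.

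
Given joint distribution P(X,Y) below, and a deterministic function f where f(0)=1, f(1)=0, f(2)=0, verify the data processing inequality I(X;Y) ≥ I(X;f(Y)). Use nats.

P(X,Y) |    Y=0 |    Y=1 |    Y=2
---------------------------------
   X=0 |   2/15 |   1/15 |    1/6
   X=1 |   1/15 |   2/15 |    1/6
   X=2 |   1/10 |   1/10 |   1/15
I(X;Y) = 0.0404, I(X;f(Y)) = 0.0203, inequality holds: 0.0404 ≥ 0.0203

Data Processing Inequality: For any Markov chain X → Y → Z, we have I(X;Y) ≥ I(X;Z).

Here Z = f(Y) is a deterministic function of Y, forming X → Y → Z.

Original I(X;Y) = 0.0404 nats

After applying f:
P(X,Z) where Z=f(Y):
- P(X,Z=0) = P(X,Y=1) + P(X,Y=2)
- P(X,Z=1) = P(X,Y=0)

I(X;Z) = I(X;f(Y)) = 0.0203 nats

Verification: 0.0404 ≥ 0.0203 ✓

Information cannot be created by processing; the function f can only lose information about X.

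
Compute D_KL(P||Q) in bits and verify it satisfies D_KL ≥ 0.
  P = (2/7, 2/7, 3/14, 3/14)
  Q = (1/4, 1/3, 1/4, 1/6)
0.0215 bits

KL divergence satisfies the Gibbs inequality: D_KL(P||Q) ≥ 0 for all distributions P, Q.

D_KL(P||Q) = Σ p(x) log(p(x)/q(x))
Term by term:
  x=0: 2/7 × log_2[(2/7)/(1/4)] = 0.0550
  x=1: 2/7 × log_2[(2/7)/(1/3)] = -0.0635
  x=2: 3/14 × log_2[(3/14)/(1/4)] = -0.0477
  x=3: 3/14 × log_2[(3/14)/(1/6)] = 0.0777
D_KL(P||Q) = 0.0215 bits

D_KL(P||Q) = 0.0215 ≥ 0 ✓

This non-negativity is a fundamental property: relative entropy cannot be negative because it measures how different Q is from P.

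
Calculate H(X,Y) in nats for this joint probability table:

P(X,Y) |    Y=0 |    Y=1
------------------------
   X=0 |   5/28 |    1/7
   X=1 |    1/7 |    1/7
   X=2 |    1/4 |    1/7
1.7662 nats

Joint entropy is H(X,Y) = -Σ_{x,y} p(x,y) log p(x,y).

Summing over all non-zero entries:
H(X,Y) = -[5/28·log_e(5/28) + 1/7·log_e(1/7) + 1/7·log_e(1/7) + 1/7·log_e(1/7) + 1/4·log_e(1/4) + 1/7·log_e(1/7)]
H(X,Y) = 1.7662 nats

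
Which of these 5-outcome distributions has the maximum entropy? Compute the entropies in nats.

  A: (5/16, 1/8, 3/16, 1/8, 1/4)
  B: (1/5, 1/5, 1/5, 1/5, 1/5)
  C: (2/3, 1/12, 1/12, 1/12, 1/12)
B

For a discrete distribution over n outcomes, entropy is maximized by the uniform distribution.

Computing entropies:
H(A) = 1.5438 nats
H(B) = 1.6094 nats
H(C) = 1.0986 nats

The uniform distribution (where all probabilities equal 1/5) achieves the maximum entropy of log_e(5) = 1.6094 nats.

Distribution B has the highest entropy.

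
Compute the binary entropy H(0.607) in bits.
0.9667 bits

The binary entropy function is:
H(p) = -p log(p) - (1-p) log(1-p)

H(0.607) = -0.607 × log_2(0.607) - 0.393 × log_2(0.393)
H(0.607) = 0.9667 bits

Note: Binary entropy is maximized at p=0.5 (H=1 bit) and minimized at p=0 or p=1 (H=0).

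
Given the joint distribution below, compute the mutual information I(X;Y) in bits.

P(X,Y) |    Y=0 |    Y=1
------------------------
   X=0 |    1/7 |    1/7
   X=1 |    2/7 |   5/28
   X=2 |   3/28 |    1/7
0.0180 bits

Mutual information: I(X;Y) = H(X) + H(Y) - H(X,Y)

Marginals:
P(X) = (2/7, 13/28, 1/4), H(X) = 1.5303 bits
P(Y) = (15/28, 13/28), H(Y) = 0.9963 bits

Joint entropy: H(X,Y) = 2.5086 bits

I(X;Y) = 1.5303 + 0.9963 - 2.5086 = 0.0180 bits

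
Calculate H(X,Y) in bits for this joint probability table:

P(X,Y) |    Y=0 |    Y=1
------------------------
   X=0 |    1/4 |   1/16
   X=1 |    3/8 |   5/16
1.8050 bits

Joint entropy is H(X,Y) = -Σ_{x,y} p(x,y) log p(x,y).

Summing over all non-zero entries:
H(X,Y) = -[1/4·log_2(1/4) + 1/16·log_2(1/16) + 3/8·log_2(3/8) + 5/16·log_2(5/16)]
H(X,Y) = 1.8050 bits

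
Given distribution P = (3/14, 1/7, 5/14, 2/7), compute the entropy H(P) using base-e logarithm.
1.3337 nats

Shannon entropy is H(X) = -Σ p(x) log p(x).

For P = (3/14, 1/7, 5/14, 2/7):
H = -3/14 × log_e(3/14) -1/7 × log_e(1/7) -5/14 × log_e(5/14) -2/7 × log_e(2/7)
H = 1.3337 nats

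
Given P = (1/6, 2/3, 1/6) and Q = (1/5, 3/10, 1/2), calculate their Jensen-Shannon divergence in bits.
0.1154 bits

Jensen-Shannon divergence is:
JSD(P||Q) = 0.5 × D_KL(P||M) + 0.5 × D_KL(Q||M)
where M = 0.5 × (P + Q) is the mixture distribution.

M = 0.5 × (1/6, 2/3, 1/6) + 0.5 × (1/5, 3/10, 1/2) = (0.183333, 0.483333, 1/3)

D_KL(P||M) = 0.1197 bits
D_KL(Q||M) = 0.1112 bits

JSD(P||Q) = 0.5 × 0.1197 + 0.5 × 0.1112 = 0.1154 bits

Unlike KL divergence, JSD is symmetric and bounded: 0 ≤ JSD ≤ log(2).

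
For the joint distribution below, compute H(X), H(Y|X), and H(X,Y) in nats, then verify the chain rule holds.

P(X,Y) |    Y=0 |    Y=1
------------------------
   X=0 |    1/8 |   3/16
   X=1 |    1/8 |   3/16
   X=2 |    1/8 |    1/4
H(X,Y) = 1.7541, H(X) = 1.0948, H(Y|X) = 0.6593 (all in nats)

Chain rule: H(X,Y) = H(X) + H(Y|X)

Left side — joint entropy directly:
H(X,Y) = -Σ p(x,y) log p(x,y) = 1.7541 nats

Right side — compute H(Y|X) from the conditional distributions:
P(X) = (5/16, 5/16, 3/8), so H(X) = 1.0948 nats
H(Y|X) = Σ_x P(X=x) · H(Y|X=x):
  P(Y|X=0) = (2/5, 3/5), H(Y|X=0) = 0.6730, weight P(X=0) = 5/16
  P(Y|X=1) = (2/5, 3/5), H(Y|X=1) = 0.6730, weight P(X=1) = 5/16
  P(Y|X=2) = (1/3, 2/3), H(Y|X=2) = 0.6365, weight P(X=2) = 3/8
H(Y|X) = 0.6593 nats

H(X) + H(Y|X) = 1.0948 + 0.6593 = 1.7541 nats

Both sides equal 1.7541 nats. ✓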